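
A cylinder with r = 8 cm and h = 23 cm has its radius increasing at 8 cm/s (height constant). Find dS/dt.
624π cm²/s

S = 2πrh + 2πr² (lateral + bases)
dS/dt = (2πh + 4πr)·dr/dt = (2π·23 + 4π·8)·8
= 624π cm²/s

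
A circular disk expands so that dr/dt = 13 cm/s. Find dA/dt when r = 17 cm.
442π cm²/s

A = πr²
dA/dt = 2πr · dr/dt = 2π(17)(13) = 442π cm²/s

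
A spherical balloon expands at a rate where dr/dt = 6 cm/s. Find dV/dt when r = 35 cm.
29400π cm³/s

V = (4/3)πr³
dV/dt = dV/dr · dr/dt = 4πr² · 6
At r = 35: dV/dt = 29400π cm³/s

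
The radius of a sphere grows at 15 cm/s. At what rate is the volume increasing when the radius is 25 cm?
37500π cm³/s

V = (4/3)πr³
dV/dt = dV/dr · dr/dt = 4πr² · 15
At r = 25: dV/dt = 37500π cm³/s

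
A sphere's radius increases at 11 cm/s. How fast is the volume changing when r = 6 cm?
1584π cm³/s

V = (4/3)πr³
dV/dt = dV/dr · dr/dt = 4πr² · 11
At r = 6: dV/dt = 1584π cm³/s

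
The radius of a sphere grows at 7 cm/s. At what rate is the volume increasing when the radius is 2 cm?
112π cm³/s

V = (4/3)πr³
dV/dt = dV/dr · dr/dt = 4πr² · 7
At r = 2: dV/dt = 112π cm³/s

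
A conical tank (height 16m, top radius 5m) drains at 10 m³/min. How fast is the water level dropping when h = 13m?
512/(845π) ≈ 0.1929 m/min

r/h = 5/16, so r = (5/16)h
V = (1/3)πr²h = (1/3)π((5/16)h)²h = (25/768)πh³
dV/dh = (25/256)πh²
dh/dt = (dV/dt)/(dV/dh) = -10/((25/256)π·13²) = -512/(845π) m/min
The level is dropping at 512/(845π) ≈ 0.1929 m/min.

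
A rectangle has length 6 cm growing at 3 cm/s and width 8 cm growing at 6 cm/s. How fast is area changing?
60 cm²/s

A = lw
dA/dt = w·dl/dt + l·dw/dt = 8·3 + 6·6 = 60 cm²/s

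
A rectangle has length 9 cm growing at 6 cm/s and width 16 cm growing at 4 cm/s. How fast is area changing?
132 cm²/s

A = lw
dA/dt = w·dl/dt + l·dw/dt = 16·6 + 9·4 = 132 cm²/s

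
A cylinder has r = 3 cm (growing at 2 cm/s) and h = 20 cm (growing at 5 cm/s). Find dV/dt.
285π cm³/s

V = πr²h
dV/dt = 2πrh·dr/dt + πr²·dh/dt
= 2π(3)(20)(2) + π(3)²(5)
= 285π cm³/s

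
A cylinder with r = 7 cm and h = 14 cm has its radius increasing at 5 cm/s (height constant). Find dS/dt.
280π cm²/s

S = 2πrh + 2πr² (lateral + bases)
dS/dt = (2πh + 4πr)·dr/dt = (2π·14 + 4π·7)·5
= 280π cm²/s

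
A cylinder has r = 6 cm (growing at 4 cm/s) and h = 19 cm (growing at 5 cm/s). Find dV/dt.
1092π cm³/s

V = πr²h
dV/dt = 2πrh·dr/dt + πr²·dh/dt
= 2π(6)(19)(4) + π(6)²(5)
= 1092π cm³/s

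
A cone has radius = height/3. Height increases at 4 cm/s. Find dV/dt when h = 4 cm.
64π/9 cm³/s

V = (1/3)π(h/3)²h = πh³/27
dV/dt = πh²/9 · 4
At h = 4: dV/dt = 64π/9 cm³/s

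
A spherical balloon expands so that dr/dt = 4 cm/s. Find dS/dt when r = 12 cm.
384π cm²/s

S = 4πr²
dS/dt = dS/dr · dr/dt = 8πr · 4
At r = 12: dS/dt = 384π cm²/s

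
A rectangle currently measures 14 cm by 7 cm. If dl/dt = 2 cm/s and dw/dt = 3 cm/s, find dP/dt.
10 cm/s

P = 2(l + w)
dP/dt = 2(dl/dt + dw/dt) = 2(2 + 3) = 10 cm/s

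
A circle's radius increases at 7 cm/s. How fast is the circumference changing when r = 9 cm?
14π cm/s

C = 2πr
dC/dt = 2π · dr/dt = 2π · 7 = 14π cm/s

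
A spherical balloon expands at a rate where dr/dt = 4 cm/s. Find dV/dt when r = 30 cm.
14400π cm³/s

V = (4/3)πr³
dV/dt = dV/dr · dr/dt = 4πr² · 4
At r = 30: dV/dt = 14400π cm³/s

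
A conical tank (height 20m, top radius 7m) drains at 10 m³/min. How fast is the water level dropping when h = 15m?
160/(441π) ≈ 0.1155 m/min

r/h = 7/20, so r = (7/20)h
V = (1/3)πr²h = (1/3)π((7/20)h)²h = (49/1200)πh³
dV/dh = (49/400)πh²
dh/dt = (dV/dt)/(dV/dh) = -10/((49/400)π·15²) = -160/(441π) m/min
The level is dropping at 160/(441π) ≈ 0.1155 m/min.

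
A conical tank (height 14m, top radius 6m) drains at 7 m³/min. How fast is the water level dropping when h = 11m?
343/(1089π) ≈ 0.1003 m/min

r/h = 6/14, so r = (3/7)h
V = (1/3)πr²h = (1/3)π((3/7)h)²h = (3/49)πh³
dV/dh = (9/49)πh²
dh/dt = (dV/dt)/(dV/dh) = -7/((9/49)π·11²) = -343/(1089π) m/min
The level is dropping at 343/(1089π) ≈ 0.1003 m/min.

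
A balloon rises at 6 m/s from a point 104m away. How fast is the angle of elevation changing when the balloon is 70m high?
0.039705 rad/s

tan(θ) = y/104
sec²(θ) · dθ/dt = (1/104) · dy/dt
dθ/dt = cos²(θ)/104 · 6 = 104/(104² + 70²) · 6
dθ/dt = 0.039705 rad/s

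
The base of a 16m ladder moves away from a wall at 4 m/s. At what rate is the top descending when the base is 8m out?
4√3/3 ≈ 2.309 m/s

x² + y² = 16²
2x·dx/dt + 2y·dy/dt = 0
dy/dt = -x/y · dx/dt = -8/(8√3) · 4 = -4√3/3 m/s
The top is descending at 4√3/3 ≈ 2.309 m/s.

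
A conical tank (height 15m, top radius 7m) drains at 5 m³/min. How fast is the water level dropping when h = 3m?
125/(49π) ≈ 0.812 m/min

r/h = 7/15, so r = (7/15)h
V = (1/3)πr²h = (1/3)π((7/15)h)²h = (49/675)πh³
dV/dh = (49/225)πh²
dh/dt = (dV/dt)/(dV/dh) = -5/((49/225)π·3²) = -125/(49π) m/min
The level is dropping at 125/(49π) ≈ 0.812 m/min.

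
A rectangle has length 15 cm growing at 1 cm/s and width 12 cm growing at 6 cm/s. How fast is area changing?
102 cm²/s

A = lw
dA/dt = w·dl/dt + l·dw/dt = 12·1 + 15·6 = 102 cm²/s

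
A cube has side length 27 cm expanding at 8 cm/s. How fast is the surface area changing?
2592 cm²/s

A = 6s²
dA/dt = 12s · ds/dt = 12·27·8 = 2592 cm²/s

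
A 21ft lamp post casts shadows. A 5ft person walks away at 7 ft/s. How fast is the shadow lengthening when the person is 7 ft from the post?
35/16 ft/s

By similar triangles: 21/(x+s) = 5/s
Solving: s = 5x/16
ds/dt = 5/16 · dx/dt = 5/16 · 7 = 35/16 ft/s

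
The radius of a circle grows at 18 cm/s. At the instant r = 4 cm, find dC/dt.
36π cm/s

C = 2πr
dC/dt = 2π · dr/dt = 2π · 18 = 36π cm/s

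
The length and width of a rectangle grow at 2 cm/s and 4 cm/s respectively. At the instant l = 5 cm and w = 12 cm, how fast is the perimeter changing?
12 cm/s

P = 2(l + w)
dP/dt = 2(dl/dt + dw/dt) = 2(2 + 4) = 12 cm/s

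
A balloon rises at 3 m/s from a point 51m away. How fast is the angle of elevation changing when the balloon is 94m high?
0.013378 rad/s

tan(θ) = y/51
sec²(θ) · dθ/dt = (1/51) · dy/dt
dθ/dt = cos²(θ)/51 · 3 = 51/(51² + 94²) · 3
dθ/dt = 0.013378 rad/s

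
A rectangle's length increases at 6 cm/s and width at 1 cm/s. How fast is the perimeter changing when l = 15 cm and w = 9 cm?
14 cm/s

P = 2(l + w)
dP/dt = 2(dl/dt + dw/dt) = 2(6 + 1) = 14 cm/s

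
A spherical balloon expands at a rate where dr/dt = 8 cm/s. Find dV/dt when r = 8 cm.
2048π cm³/s

V = (4/3)πr³
dV/dt = dV/dr · dr/dt = 4πr² · 8
At r = 8: dV/dt = 2048π cm³/s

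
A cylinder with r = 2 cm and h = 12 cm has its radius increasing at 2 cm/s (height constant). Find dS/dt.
64π cm²/s

S = 2πrh + 2πr² (lateral + bases)
dS/dt = (2πh + 4πr)·dr/dt = (2π·12 + 4π·2)·2
= 64π cm²/s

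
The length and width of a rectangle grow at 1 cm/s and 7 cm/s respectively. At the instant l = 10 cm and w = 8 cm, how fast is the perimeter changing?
16 cm/s

P = 2(l + w)
dP/dt = 2(dl/dt + dw/dt) = 2(1 + 7) = 16 cm/s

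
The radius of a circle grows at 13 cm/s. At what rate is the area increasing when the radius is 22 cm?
572π cm²/s

A = πr²
dA/dt = 2πr · dr/dt = 2π(22)(13) = 572π cm²/s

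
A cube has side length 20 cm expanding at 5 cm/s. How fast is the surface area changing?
1200 cm²/s

A = 6s²
dA/dt = 12s · ds/dt = 12·20·5 = 1200 cm²/s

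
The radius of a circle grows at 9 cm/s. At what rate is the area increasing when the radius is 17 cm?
306π cm²/s

A = πr²
dA/dt = 2πr · dr/dt = 2π(17)(9) = 306π cm²/s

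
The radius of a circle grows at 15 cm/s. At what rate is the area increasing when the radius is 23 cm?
690π cm²/s

A = πr²
dA/dt = 2πr · dr/dt = 2π(23)(15) = 690π cm²/s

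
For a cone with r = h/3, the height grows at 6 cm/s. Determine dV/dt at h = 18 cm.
216π cm³/s

V = (1/3)π(h/3)²h = πh³/27
dV/dt = πh²/9 · 6
At h = 18: dV/dt = 216π cm³/s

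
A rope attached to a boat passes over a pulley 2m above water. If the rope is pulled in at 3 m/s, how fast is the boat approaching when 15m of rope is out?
45√221/221 ≈ 3.027 m/s

rope² = x² + 2²
x = √(15² - 2²) = √221
dx/dt = (rope/x) · d(rope)/dt = (15/√221) · (-3) = -45√221/221 m/s
The boat approaches at 45√221/221 ≈ 3.027 m/s.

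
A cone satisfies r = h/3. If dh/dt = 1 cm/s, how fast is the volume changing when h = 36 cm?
144π cm³/s

V = (1/3)π(h/3)²h = πh³/27
dV/dt = πh²/9 · 1
At h = 36: dV/dt = 144π cm³/s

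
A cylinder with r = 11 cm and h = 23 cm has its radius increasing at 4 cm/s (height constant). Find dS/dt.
360π cm²/s

S = 2πrh + 2πr² (lateral + bases)
dS/dt = (2πh + 4πr)·dr/dt = (2π·23 + 4π·11)·4
= 360π cm²/s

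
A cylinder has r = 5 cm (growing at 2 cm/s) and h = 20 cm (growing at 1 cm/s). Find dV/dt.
425π cm³/s

V = πr²h
dV/dt = 2πrh·dr/dt + πr²·dh/dt
= 2π(5)(20)(2) + π(5)²(1)
= 425π cm³/s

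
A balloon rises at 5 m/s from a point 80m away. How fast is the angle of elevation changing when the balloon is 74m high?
0.033681 rad/s

tan(θ) = y/80
sec²(θ) · dθ/dt = (1/80) · dy/dt
dθ/dt = cos²(θ)/80 · 5 = 80/(80² + 74²) · 5
dθ/dt = 0.033681 rad/s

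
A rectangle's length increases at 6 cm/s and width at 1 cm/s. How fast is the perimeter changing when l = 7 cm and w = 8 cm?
14 cm/s

P = 2(l + w)
dP/dt = 2(dl/dt + dw/dt) = 2(6 + 1) = 14 cm/s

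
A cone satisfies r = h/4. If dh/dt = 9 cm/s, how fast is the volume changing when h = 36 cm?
729π cm³/s

V = (1/3)π(h/4)²h = πh³/48
dV/dt = πh²/16 · 9
At h = 36: dV/dt = 729π cm³/s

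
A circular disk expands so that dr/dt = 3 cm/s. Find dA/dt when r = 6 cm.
36π cm²/s

A = πr²
dA/dt = 2πr · dr/dt = 2π(6)(3) = 36π cm²/s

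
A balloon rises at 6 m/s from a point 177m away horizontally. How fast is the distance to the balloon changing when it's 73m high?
219√36658/18329 ≈ 2.288 m/s

z² = 177² + y²
z = √(177² + 73²) = √36658
dz/dt = y/z · dy/dt = 73/√36658 · 6 = 219√36658/18329 ≈ 2.288 m/s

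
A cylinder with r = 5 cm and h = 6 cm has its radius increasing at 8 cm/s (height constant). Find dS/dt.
256π cm²/s

S = 2πrh + 2πr² (lateral + bases)
dS/dt = (2πh + 4πr)·dr/dt = (2π·6 + 4π·5)·8
= 256π cm²/s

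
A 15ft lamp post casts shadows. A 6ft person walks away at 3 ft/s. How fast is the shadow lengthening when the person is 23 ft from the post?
2 ft/s

By similar triangles: 15/(x+s) = 6/s
Solving: s = 6x/9
ds/dt = 6/9 · dx/dt = 2/3 · 3 = 2 ft/s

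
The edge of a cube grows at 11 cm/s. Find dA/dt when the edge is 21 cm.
2772 cm²/s

A = 6s²
dA/dt = 12s · ds/dt = 12·21·11 = 2772 cm²/s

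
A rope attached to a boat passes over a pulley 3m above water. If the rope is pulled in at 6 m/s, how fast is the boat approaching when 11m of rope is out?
33√7/14 ≈ 6.236 m/s

rope² = x² + 3²
x = √(11² - 3²) = 4√7
dx/dt = (rope/x) · d(rope)/dt = (11/(4√7)) · (-6) = -33√7/14 m/s
The boat approaches at 33√7/14 ≈ 6.236 m/s.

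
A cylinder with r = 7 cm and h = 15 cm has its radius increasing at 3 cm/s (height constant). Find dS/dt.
174π cm²/s

S = 2πrh + 2πr² (lateral + bases)
dS/dt = (2πh + 4πr)·dr/dt = (2π·15 + 4π·7)·3
= 174π cm²/s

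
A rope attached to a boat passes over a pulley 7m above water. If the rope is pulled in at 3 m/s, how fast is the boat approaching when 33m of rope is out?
99√65/260 ≈ 3.07 m/s

rope² = x² + 7²
x = √(33² - 7²) = 4√65
dx/dt = (rope/x) · d(rope)/dt = (33/(4√65)) · (-3) = -99√65/260 m/s
The boat approaches at 99√65/260 ≈ 3.07 m/s.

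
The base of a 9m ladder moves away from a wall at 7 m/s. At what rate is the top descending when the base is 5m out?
5√14/4 ≈ 4.677 m/s

x² + y² = 9²
2x·dx/dt + 2y·dy/dt = 0
dy/dt = -x/y · dx/dt = -5/(2√14) · 7 = -5√14/4 m/s
The top is descending at 5√14/4 ≈ 4.677 m/s.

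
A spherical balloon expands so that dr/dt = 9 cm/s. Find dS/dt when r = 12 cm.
864π cm²/s

S = 4πr²
dS/dt = dS/dr · dr/dt = 8πr · 9
At r = 12: dS/dt = 864π cm²/s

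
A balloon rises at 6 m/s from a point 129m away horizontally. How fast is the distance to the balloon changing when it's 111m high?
111√3218/1609 ≈ 3.913 m/s

z² = 129² + y²
z = √(129² + 111²) = 3√3218
dz/dt = y/z · dy/dt = 111/(3√3218) · 6 = 111√3218/1609 ≈ 3.913 m/s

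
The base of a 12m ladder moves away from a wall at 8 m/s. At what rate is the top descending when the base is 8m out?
16√5/5 ≈ 7.155 m/s

x² + y² = 12²
2x·dx/dt + 2y·dy/dt = 0
dy/dt = -x/y · dx/dt = -8/(4√5) · 8 = -16√5/5 m/s
The top is descending at 16√5/5 ≈ 7.155 m/s.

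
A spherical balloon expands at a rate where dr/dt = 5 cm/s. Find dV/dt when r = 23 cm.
10580π cm³/s

V = (4/3)πr³
dV/dt = dV/dr · dr/dt = 4πr² · 5
At r = 23: dV/dt = 10580π cm³/s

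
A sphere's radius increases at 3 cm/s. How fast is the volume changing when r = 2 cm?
48π cm³/s

V = (4/3)πr³
dV/dt = dV/dr · dr/dt = 4πr² · 3
At r = 2: dV/dt = 48π cm³/s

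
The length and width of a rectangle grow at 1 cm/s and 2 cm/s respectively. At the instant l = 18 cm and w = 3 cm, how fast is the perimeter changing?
6 cm/s

P = 2(l + w)
dP/dt = 2(dl/dt + dw/dt) = 2(1 + 2) = 6 cm/s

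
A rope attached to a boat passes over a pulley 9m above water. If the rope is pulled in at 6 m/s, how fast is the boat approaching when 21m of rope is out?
21√10/10 ≈ 6.641 m/s

rope² = x² + 9²
x = √(21² - 9²) = 6√10
dx/dt = (rope/x) · d(rope)/dt = (21/(6√10)) · (-6) = -21√10/10 m/s
The boat approaches at 21√10/10 ≈ 6.641 m/s.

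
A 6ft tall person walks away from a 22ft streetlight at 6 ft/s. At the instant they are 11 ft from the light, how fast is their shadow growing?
9/4 ft/s

By similar triangles: 22/(x+s) = 6/s
Solving: s = 6x/16
ds/dt = 6/16 · dx/dt = 3/8 · 6 = 9/4 ft/s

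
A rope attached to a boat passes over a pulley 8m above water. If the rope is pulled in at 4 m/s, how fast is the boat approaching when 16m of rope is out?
8√3/3 ≈ 4.619 m/s

rope² = x² + 8²
x = √(16² - 8²) = 8√3
dx/dt = (rope/x) · d(rope)/dt = (16/(8√3)) · (-4) = -8√3/3 m/s
The boat approaches at 8√3/3 ≈ 4.619 m/s.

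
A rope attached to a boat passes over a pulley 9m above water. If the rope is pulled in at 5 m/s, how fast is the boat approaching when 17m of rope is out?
85√13/52 ≈ 5.894 m/s

rope² = x² + 9²
x = √(17² - 9²) = 4√13
dx/dt = (rope/x) · d(rope)/dt = (17/(4√13)) · (-5) = -85√13/52 m/s
The boat approaches at 85√13/52 ≈ 5.894 m/s.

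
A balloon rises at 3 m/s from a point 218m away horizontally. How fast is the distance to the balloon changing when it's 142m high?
213√16922/16922 ≈ 1.637 m/s

z² = 218² + y²
z = √(218² + 142²) = 2√16922
dz/dt = y/z · dy/dt = 142/(2√16922) · 3 = 213√16922/16922 ≈ 1.637 m/s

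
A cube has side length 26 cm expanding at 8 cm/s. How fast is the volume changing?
16224 cm³/s

V = s³
dV/dt = 3s² · ds/dt = 3·26²·8 = 16224 cm³/s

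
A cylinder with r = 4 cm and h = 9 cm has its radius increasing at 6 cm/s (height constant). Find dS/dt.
204π cm²/s

S = 2πrh + 2πr² (lateral + bases)
dS/dt = (2πh + 4πr)·dr/dt = (2π·9 + 4π·4)·6
= 204π cm²/s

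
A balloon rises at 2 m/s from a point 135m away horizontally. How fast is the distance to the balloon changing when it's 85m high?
17√1018/509 ≈ 1.066 m/s

z² = 135² + y²
z = √(135² + 85²) = 5√1018
dz/dt = y/z · dy/dt = 85/(5√1018) · 2 = 17√1018/509 ≈ 1.066 m/s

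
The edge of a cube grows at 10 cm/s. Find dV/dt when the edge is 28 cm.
23520 cm³/s

V = s³
dV/dt = 3s² · ds/dt = 3·28²·10 = 23520 cm³/s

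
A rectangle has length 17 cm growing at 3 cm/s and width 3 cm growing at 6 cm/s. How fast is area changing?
111 cm²/s

A = lw
dA/dt = w·dl/dt + l·dw/dt = 3·3 + 17·6 = 111 cm²/s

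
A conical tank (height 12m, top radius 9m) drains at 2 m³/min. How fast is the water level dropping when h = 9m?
32/(729π) ≈ 0.01397 m/min

r/h = 9/12, so r = (3/4)h
V = (1/3)πr²h = (1/3)π((3/4)h)²h = (3/16)πh³
dV/dh = (9/16)πh²
dh/dt = (dV/dt)/(dV/dh) = -2/((9/16)π·9²) = -32/(729π) m/min
The level is dropping at 32/(729π) ≈ 0.01397 m/min.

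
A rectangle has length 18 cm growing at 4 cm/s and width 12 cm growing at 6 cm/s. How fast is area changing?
156 cm²/s

A = lw
dA/dt = w·dl/dt + l·dw/dt = 12·4 + 18·6 = 156 cm²/s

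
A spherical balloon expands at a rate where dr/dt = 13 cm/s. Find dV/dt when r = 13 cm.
8788π cm³/s

V = (4/3)πr³
dV/dt = dV/dr · dr/dt = 4πr² · 13
At r = 13: dV/dt = 8788π cm³/s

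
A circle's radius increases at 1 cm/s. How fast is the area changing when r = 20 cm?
40π cm²/s

A = πr²
dA/dt = 2πr · dr/dt = 2π(20)(1) = 40π cm²/s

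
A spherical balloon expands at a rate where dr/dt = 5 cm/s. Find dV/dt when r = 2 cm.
80π cm³/s

V = (4/3)πr³
dV/dt = dV/dr · dr/dt = 4πr² · 5
At r = 2: dV/dt = 80π cm³/s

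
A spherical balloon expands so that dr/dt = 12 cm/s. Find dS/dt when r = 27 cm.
2592π cm²/s

S = 4πr²
dS/dt = dS/dr · dr/dt = 8πr · 12
At r = 27: dS/dt = 2592π cm²/s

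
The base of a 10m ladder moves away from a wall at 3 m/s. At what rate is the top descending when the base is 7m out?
7√51/17 ≈ 2.941 m/s

x² + y² = 10²
2x·dx/dt + 2y·dy/dt = 0
dy/dt = -x/y · dx/dt = -7/√51 · 3 = -7√51/17 m/s
The top is descending at 7√51/17 ≈ 2.941 m/s.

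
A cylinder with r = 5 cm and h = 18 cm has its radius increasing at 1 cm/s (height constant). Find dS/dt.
56π cm²/s

S = 2πrh + 2πr² (lateral + bases)
dS/dt = (2πh + 4πr)·dr/dt = (2π·18 + 4π·5)·1
= 56π cm²/s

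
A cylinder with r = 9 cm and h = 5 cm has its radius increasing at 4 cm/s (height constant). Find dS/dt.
184π cm²/s

S = 2πrh + 2πr² (lateral + bases)
dS/dt = (2πh + 4πr)·dr/dt = (2π·5 + 4π·9)·4
= 184π cm²/s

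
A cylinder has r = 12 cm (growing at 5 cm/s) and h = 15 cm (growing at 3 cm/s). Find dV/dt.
2232π cm³/s

V = πr²h
dV/dt = 2πrh·dr/dt + πr²·dh/dt
= 2π(12)(15)(5) + π(12)²(3)
= 2232π cm³/s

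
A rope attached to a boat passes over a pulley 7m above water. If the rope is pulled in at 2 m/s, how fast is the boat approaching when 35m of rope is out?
5√6/6 ≈ 2.041 m/s

rope² = x² + 7²
x = √(35² - 7²) = 14√6
dx/dt = (rope/x) · d(rope)/dt = (35/(14√6)) · (-2) = -5√6/6 m/s
The boat approaches at 5√6/6 ≈ 2.041 m/s.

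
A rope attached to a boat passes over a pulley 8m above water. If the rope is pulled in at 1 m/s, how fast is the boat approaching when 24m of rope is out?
3√2/4 ≈ 1.061 m/s

rope² = x² + 8²
x = √(24² - 8²) = 16√2
dx/dt = (rope/x) · d(rope)/dt = (24/(16√2)) · (-1) = -3√2/4 m/s
The boat approaches at 3√2/4 ≈ 1.061 m/s.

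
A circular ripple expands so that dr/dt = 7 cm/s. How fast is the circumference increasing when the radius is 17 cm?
14π cm/s

C = 2πr
dC/dt = 2π · dr/dt = 2π · 7 = 14π cm/s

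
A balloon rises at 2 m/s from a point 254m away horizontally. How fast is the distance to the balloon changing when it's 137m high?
274√83285/83285 ≈ 0.9494 m/s

z² = 254² + y²
z = √(254² + 137²) = √83285
dz/dt = y/z · dy/dt = 137/√83285 · 2 = 274√83285/83285 ≈ 0.9494 m/s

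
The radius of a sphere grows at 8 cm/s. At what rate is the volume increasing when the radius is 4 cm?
512π cm³/s

V = (4/3)πr³
dV/dt = dV/dr · dr/dt = 4πr² · 8
At r = 4: dV/dt = 512π cm³/s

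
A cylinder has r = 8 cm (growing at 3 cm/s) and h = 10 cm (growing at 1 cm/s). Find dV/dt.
544π cm³/s

V = πr²h
dV/dt = 2πrh·dr/dt + πr²·dh/dt
= 2π(8)(10)(3) + π(8)²(1)
= 544π cm³/s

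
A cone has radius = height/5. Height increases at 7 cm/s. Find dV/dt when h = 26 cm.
4732π/25 cm³/s

V = (1/3)π(h/5)²h = πh³/75
dV/dt = πh²/25 · 7
At h = 26: dV/dt = 4732π/25 cm³/s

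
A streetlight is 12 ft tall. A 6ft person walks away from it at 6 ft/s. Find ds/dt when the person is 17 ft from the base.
6 ft/s

By similar triangles: 12/(x+s) = 6/s
Solving: s = 6x/6
ds/dt = 6/6 · dx/dt = 1 · 6 = 6 ft/s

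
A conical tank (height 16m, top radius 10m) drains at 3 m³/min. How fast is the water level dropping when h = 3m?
64/(75π) ≈ 0.2716 m/min

r/h = 10/16, so r = (5/8)h
V = (1/3)πr²h = (1/3)π((5/8)h)²h = (25/192)πh³
dV/dh = (25/64)πh²
dh/dt = (dV/dt)/(dV/dh) = -3/((25/64)π·3²) = -64/(75π) m/min
The level is dropping at 64/(75π) ≈ 0.2716 m/min.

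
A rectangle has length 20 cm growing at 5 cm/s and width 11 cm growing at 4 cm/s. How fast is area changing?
135 cm²/s

A = lw
dA/dt = w·dl/dt + l·dw/dt = 11·5 + 20·4 = 135 cm²/s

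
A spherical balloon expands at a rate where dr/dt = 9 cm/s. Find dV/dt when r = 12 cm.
5184π cm³/s

V = (4/3)πr³
dV/dt = dV/dr · dr/dt = 4πr² · 9
At r = 12: dV/dt = 5184π cm³/s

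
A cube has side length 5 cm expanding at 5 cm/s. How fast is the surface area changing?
300 cm²/s

A = 6s²
dA/dt = 12s · ds/dt = 12·5·5 = 300 cm²/s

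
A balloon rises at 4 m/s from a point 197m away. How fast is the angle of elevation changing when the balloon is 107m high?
0.015679 rad/s

tan(θ) = y/197
sec²(θ) · dθ/dt = (1/197) · dy/dt
dθ/dt = cos²(θ)/197 · 4 = 197/(197² + 107²) · 4
dθ/dt = 0.015679 rad/s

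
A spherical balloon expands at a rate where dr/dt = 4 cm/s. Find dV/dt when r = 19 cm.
5776π cm³/s

V = (4/3)πr³
dV/dt = dV/dr · dr/dt = 4πr² · 4
At r = 19: dV/dt = 5776π cm³/s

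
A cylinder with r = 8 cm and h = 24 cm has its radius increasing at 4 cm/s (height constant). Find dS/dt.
320π cm²/s

S = 2πrh + 2πr² (lateral + bases)
dS/dt = (2πh + 4πr)·dr/dt = (2π·24 + 4π·8)·4
= 320π cm²/s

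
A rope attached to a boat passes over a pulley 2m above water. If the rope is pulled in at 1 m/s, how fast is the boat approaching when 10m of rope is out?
5√6/12 ≈ 1.021 m/s

rope² = x² + 2²
x = √(10² - 2²) = 4√6
dx/dt = (rope/x) · d(rope)/dt = (10/(4√6)) · (-1) = -5√6/12 m/s
The boat approaches at 5√6/12 ≈ 1.021 m/s.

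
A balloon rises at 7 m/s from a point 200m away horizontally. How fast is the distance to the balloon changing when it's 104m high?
91√794/794 ≈ 3.229 m/s

z² = 200² + y²
z = √(200² + 104²) = 8√794
dz/dt = y/z · dy/dt = 104/(8√794) · 7 = 91√794/794 ≈ 3.229 m/s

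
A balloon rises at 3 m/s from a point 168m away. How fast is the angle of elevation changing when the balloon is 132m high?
0.011041 rad/s

tan(θ) = y/168
sec²(θ) · dθ/dt = (1/168) · dy/dt
dθ/dt = cos²(θ)/168 · 3 = 168/(168² + 132²) · 3
dθ/dt = 0.011041 rad/s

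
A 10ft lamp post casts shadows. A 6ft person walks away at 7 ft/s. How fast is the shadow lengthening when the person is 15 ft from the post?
21/2 ft/s

By similar triangles: 10/(x+s) = 6/s
Solving: s = 6x/4
ds/dt = 6/4 · dx/dt = 3/2 · 7 = 21/2 ft/s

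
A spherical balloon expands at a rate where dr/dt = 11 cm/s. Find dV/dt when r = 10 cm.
4400π cm³/s

V = (4/3)πr³
dV/dt = dV/dr · dr/dt = 4πr² · 11
At r = 10: dV/dt = 4400π cm³/s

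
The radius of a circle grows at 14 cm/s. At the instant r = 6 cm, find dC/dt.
28π cm/s

C = 2πr
dC/dt = 2π · dr/dt = 2π · 14 = 28π cm/s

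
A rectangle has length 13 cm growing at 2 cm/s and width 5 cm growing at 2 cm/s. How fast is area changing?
36 cm²/s

A = lw
dA/dt = w·dl/dt + l·dw/dt = 5·2 + 13·2 = 36 cm²/s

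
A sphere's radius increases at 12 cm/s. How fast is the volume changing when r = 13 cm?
8112π cm³/s

V = (4/3)πr³
dV/dt = dV/dr · dr/dt = 4πr² · 12
At r = 13: dV/dt = 8112π cm³/s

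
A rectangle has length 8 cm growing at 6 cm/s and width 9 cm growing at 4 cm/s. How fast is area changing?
86 cm²/s

A = lw
dA/dt = w·dl/dt + l·dw/dt = 9·6 + 8·4 = 86 cm²/s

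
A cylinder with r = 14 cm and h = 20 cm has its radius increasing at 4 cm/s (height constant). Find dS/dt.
384π cm²/s

S = 2πrh + 2πr² (lateral + bases)
dS/dt = (2πh + 4πr)·dr/dt = (2π·20 + 4π·14)·4
= 384π cm²/s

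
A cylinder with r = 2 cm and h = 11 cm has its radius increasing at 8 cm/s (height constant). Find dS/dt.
240π cm²/s

S = 2πrh + 2πr² (lateral + bases)
dS/dt = (2πh + 4πr)·dr/dt = (2π·11 + 4π·2)·8
= 240π cm²/s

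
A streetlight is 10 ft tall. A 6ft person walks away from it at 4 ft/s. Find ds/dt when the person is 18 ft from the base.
6 ft/s

By similar triangles: 10/(x+s) = 6/s
Solving: s = 6x/4
ds/dt = 6/4 · dx/dt = 3/2 · 4 = 6 ft/s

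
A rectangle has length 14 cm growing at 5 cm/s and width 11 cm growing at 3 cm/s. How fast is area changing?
97 cm²/s

A = lw
dA/dt = w·dl/dt + l·dw/dt = 11·5 + 14·3 = 97 cm²/s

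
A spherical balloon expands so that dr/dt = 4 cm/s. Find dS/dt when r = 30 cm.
960π cm²/s

S = 4πr²
dS/dt = dS/dr · dr/dt = 8πr · 4
At r = 30: dS/dt = 960π cm²/s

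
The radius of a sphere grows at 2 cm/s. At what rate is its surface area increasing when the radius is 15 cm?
240π cm²/s

S = 4πr²
dS/dt = dS/dr · dr/dt = 8πr · 2
At r = 15: dS/dt = 240π cm²/s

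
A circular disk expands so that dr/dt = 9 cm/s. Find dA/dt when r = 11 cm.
198π cm²/s

A = πr²
dA/dt = 2πr · dr/dt = 2π(11)(9) = 198π cm²/s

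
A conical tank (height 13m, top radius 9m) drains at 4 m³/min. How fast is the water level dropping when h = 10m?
169/(2025π) ≈ 0.02657 m/min

r/h = 9/13, so r = (9/13)h
V = (1/3)πr²h = (1/3)π((9/13)h)²h = (27/169)πh³
dV/dh = (81/169)πh²
dh/dt = (dV/dt)/(dV/dh) = -4/((81/169)π·10²) = -169/(2025π) m/min
The level is dropping at 169/(2025π) ≈ 0.02657 m/min.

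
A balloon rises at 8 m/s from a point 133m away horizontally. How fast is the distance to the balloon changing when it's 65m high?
260√21914/10957 ≈ 3.513 m/s

z² = 133² + y²
z = √(133² + 65²) = √21914
dz/dt = y/z · dy/dt = 65/√21914 · 8 = 260√21914/10957 ≈ 3.513 m/s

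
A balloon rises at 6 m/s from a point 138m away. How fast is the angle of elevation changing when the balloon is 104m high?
0.027729 rad/s

tan(θ) = y/138
sec²(θ) · dθ/dt = (1/138) · dy/dt
dθ/dt = cos²(θ)/138 · 6 = 138/(138² + 104²) · 6
dθ/dt = 0.027729 rad/s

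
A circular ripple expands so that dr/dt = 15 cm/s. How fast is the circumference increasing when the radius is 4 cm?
30π cm/s

C = 2πr
dC/dt = 2π · dr/dt = 2π · 15 = 30π cm/s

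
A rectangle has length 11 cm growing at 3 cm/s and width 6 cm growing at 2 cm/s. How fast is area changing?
40 cm²/s

A = lw
dA/dt = w·dl/dt + l·dw/dt = 6·3 + 11·2 = 40 cm²/s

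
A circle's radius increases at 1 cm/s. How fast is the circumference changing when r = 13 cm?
2π cm/s

C = 2πr
dC/dt = 2π · dr/dt = 2π · 1 = 2π cm/s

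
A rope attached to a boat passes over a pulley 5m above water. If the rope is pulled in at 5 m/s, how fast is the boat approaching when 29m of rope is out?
145√51/204 ≈ 5.076 m/s

rope² = x² + 5²
x = √(29² - 5²) = 4√51
dx/dt = (rope/x) · d(rope)/dt = (29/(4√51)) · (-5) = -145√51/204 m/s
The boat approaches at 145√51/204 ≈ 5.076 m/s.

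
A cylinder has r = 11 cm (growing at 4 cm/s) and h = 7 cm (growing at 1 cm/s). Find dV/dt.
737π cm³/s

V = πr²h
dV/dt = 2πrh·dr/dt + πr²·dh/dt
= 2π(11)(7)(4) + π(11)²(1)
= 737π cm³/s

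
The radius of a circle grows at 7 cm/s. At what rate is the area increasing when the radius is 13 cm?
182π cm²/s

A = πr²
dA/dt = 2πr · dr/dt = 2π(13)(7) = 182π cm²/s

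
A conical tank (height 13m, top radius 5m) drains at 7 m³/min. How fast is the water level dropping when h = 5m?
1183/(625π) ≈ 0.6025 m/min

r/h = 5/13, so r = (5/13)h
V = (1/3)πr²h = (1/3)π((5/13)h)²h = (25/507)πh³
dV/dh = (25/169)πh²
dh/dt = (dV/dt)/(dV/dh) = -7/((25/169)π·5²) = -1183/(625π) m/min
The level is dropping at 1183/(625π) ≈ 0.6025 m/min.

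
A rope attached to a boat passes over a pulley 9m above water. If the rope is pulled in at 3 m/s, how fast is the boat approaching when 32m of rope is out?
96√943/943 ≈ 3.126 m/s

rope² = x² + 9²
x = √(32² - 9²) = √943
dx/dt = (rope/x) · d(rope)/dt = (32/√943) · (-3) = -96√943/943 m/s
The boat approaches at 96√943/943 ≈ 3.126 m/s.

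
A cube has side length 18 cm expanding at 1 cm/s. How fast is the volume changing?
972 cm³/s

V = s³
dV/dt = 3s² · ds/dt = 3·18²·1 = 972 cm³/s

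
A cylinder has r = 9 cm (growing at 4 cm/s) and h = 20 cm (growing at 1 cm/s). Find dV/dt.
1521π cm³/s

V = πr²h
dV/dt = 2πrh·dr/dt + πr²·dh/dt
= 2π(9)(20)(4) + π(9)²(1)
= 1521π cm³/s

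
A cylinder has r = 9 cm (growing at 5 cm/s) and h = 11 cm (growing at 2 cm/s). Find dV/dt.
1152π cm³/s

V = πr²h
dV/dt = 2πrh·dr/dt + πr²·dh/dt
= 2π(9)(11)(5) + π(9)²(2)
= 1152π cm³/s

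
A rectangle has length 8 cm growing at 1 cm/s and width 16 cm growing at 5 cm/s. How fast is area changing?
56 cm²/s

A = lw
dA/dt = w·dl/dt + l·dw/dt = 16·1 + 8·5 = 56 cm²/s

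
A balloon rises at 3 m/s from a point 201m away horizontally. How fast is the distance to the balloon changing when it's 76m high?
228√46177/46177 ≈ 1.061 m/s

z² = 201² + y²
z = √(201² + 76²) = √46177
dz/dt = y/z · dy/dt = 76/√46177 · 3 = 228√46177/46177 ≈ 1.061 m/s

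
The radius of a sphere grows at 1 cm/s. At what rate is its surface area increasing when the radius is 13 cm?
104π cm²/s

S = 4πr²
dS/dt = dS/dr · dr/dt = 8πr · 1
At r = 13: dS/dt = 104π cm²/s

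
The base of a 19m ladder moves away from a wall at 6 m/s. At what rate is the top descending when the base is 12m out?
72√217/217 ≈ 4.888 m/s

x² + y² = 19²
2x·dx/dt + 2y·dy/dt = 0
dy/dt = -x/y · dx/dt = -12/√217 · 6 = -72√217/217 m/s
The top is descending at 72√217/217 ≈ 4.888 m/s.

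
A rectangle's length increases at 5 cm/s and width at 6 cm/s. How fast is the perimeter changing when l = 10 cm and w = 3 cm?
22 cm/s

P = 2(l + w)
dP/dt = 2(dl/dt + dw/dt) = 2(5 + 6) = 22 cm/s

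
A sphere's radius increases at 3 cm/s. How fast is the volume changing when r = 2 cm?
48π cm³/s

V = (4/3)πr³
dV/dt = dV/dr · dr/dt = 4πr² · 3
At r = 2: dV/dt = 48π cm³/s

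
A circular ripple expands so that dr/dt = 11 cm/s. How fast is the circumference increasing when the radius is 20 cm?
22π cm/s

C = 2πr
dC/dt = 2π · dr/dt = 2π · 11 = 22π cm/s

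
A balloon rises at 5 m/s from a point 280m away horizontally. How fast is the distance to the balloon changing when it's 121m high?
605√93041/93041 ≈ 1.983 m/s

z² = 280² + y²
z = √(280² + 121²) = √93041
dz/dt = y/z · dy/dt = 121/√93041 · 5 = 605√93041/93041 ≈ 1.983 m/s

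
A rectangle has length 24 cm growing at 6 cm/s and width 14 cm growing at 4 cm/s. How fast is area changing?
180 cm²/s

A = lw
dA/dt = w·dl/dt + l·dw/dt = 14·6 + 24·4 = 180 cm²/s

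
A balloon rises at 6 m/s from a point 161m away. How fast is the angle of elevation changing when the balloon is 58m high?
0.032986 rad/s

tan(θ) = y/161
sec²(θ) · dθ/dt = (1/161) · dy/dt
dθ/dt = cos²(θ)/161 · 6 = 161/(161² + 58²) · 6
dθ/dt = 0.032986 rad/s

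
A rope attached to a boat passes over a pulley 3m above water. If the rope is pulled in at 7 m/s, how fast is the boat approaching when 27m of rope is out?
63√5/20 ≈ 7.044 m/s

rope² = x² + 3²
x = √(27² - 3²) = 12√5
dx/dt = (rope/x) · d(rope)/dt = (27/(12√5)) · (-7) = -63√5/20 m/s
The boat approaches at 63√5/20 ≈ 7.044 m/s.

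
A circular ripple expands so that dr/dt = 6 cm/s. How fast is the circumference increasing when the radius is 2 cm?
12π cm/s

C = 2πr
dC/dt = 2π · dr/dt = 2π · 6 = 12π cm/s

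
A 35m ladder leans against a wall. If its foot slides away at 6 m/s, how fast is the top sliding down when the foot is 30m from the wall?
36√13/13 ≈ 9.985 m/s

x² + y² = 35²
2x·dx/dt + 2y·dy/dt = 0
dy/dt = -x/y · dx/dt = -30/(5√13) · 6 = -36√13/13 m/s
The top is descending at 36√13/13 ≈ 9.985 m/s.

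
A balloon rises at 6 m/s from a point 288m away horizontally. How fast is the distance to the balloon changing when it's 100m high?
150√5809/5809 ≈ 1.968 m/s

z² = 288² + y²
z = √(288² + 100²) = 4√5809
dz/dt = y/z · dy/dt = 100/(4√5809) · 6 = 150√5809/5809 ≈ 1.968 m/s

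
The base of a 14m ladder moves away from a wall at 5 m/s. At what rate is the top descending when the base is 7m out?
5√3/3 ≈ 2.887 m/s

x² + y² = 14²
2x·dx/dt + 2y·dy/dt = 0
dy/dt = -x/y · dx/dt = -7/(7√3) · 5 = -5√3/3 m/s
The top is descending at 5√3/3 ≈ 2.887 m/s.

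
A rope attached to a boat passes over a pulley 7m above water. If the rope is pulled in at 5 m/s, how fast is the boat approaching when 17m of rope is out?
17√15/12 ≈ 5.487 m/s

rope² = x² + 7²
x = √(17² - 7²) = 4√15
dx/dt = (rope/x) · d(rope)/dt = (17/(4√15)) · (-5) = -17√15/12 m/s
The boat approaches at 17√15/12 ≈ 5.487 m/s.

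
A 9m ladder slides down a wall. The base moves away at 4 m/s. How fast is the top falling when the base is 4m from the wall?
16√65/65 ≈ 1.985 m/s

x² + y² = 9²
2x·dx/dt + 2y·dy/dt = 0
dy/dt = -x/y · dx/dt = -4/√65 · 4 = -16√65/65 m/s
The top is descending at 16√65/65 ≈ 1.985 m/s.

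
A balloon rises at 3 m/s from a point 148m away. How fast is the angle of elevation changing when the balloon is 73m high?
0.016304 rad/s

tan(θ) = y/148
sec²(θ) · dθ/dt = (1/148) · dy/dt
dθ/dt = cos²(θ)/148 · 3 = 148/(148² + 73²) · 3
dθ/dt = 0.016304 rad/s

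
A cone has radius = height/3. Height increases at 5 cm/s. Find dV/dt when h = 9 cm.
45π cm³/s

V = (1/3)π(h/3)²h = πh³/27
dV/dt = πh²/9 · 5
At h = 9: dV/dt = 45π cm³/s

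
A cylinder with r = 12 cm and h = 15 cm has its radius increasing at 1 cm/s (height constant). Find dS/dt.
78π cm²/s

S = 2πrh + 2πr² (lateral + bases)
dS/dt = (2πh + 4πr)·dr/dt = (2π·15 + 4π·12)·1
= 78π cm²/s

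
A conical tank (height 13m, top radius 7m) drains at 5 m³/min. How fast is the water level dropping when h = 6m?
845/(1764π) ≈ 0.1525 m/min

r/h = 7/13, so r = (7/13)h
V = (1/3)πr²h = (1/3)π((7/13)h)²h = (49/507)πh³
dV/dh = (49/169)πh²
dh/dt = (dV/dt)/(dV/dh) = -5/((49/169)π·6²) = -845/(1764π) m/min
The level is dropping at 845/(1764π) ≈ 0.1525 m/min.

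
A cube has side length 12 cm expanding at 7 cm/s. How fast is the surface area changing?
1008 cm²/s

A = 6s²
dA/dt = 12s · ds/dt = 12·12·7 = 1008 cm²/s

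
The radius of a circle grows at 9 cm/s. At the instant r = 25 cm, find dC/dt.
18π cm/s

C = 2πr
dC/dt = 2π · dr/dt = 2π · 9 = 18π cm/s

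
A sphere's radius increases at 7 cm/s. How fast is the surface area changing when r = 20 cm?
1120π cm²/s

S = 4πr²
dS/dt = dS/dr · dr/dt = 8πr · 7
At r = 20: dS/dt = 1120π cm²/s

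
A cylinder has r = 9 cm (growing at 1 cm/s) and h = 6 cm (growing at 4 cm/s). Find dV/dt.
432π cm³/s

V = πr²h
dV/dt = 2πrh·dr/dt + πr²·dh/dt
= 2π(9)(6)(1) + π(9)²(4)
= 432π cm³/s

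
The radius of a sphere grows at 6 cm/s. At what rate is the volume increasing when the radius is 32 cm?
24576π cm³/s

V = (4/3)πr³
dV/dt = dV/dr · dr/dt = 4πr² · 6
At r = 32: dV/dt = 24576π cm³/s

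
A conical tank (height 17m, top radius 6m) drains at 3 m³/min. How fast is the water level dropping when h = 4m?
289/(192π) ≈ 0.4791 m/min

r/h = 6/17, so r = (6/17)h
V = (1/3)πr²h = (1/3)π((6/17)h)²h = (12/289)πh³
dV/dh = (36/289)πh²
dh/dt = (dV/dt)/(dV/dh) = -3/((36/289)π·4²) = -289/(192π) m/min
The level is dropping at 289/(192π) ≈ 0.4791 m/min.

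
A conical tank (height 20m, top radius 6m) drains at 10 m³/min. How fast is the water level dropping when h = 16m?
125/(288π) ≈ 0.1382 m/min

r/h = 6/20, so r = (3/10)h
V = (1/3)πr²h = (1/3)π((3/10)h)²h = (3/100)πh³
dV/dh = (9/100)πh²
dh/dt = (dV/dt)/(dV/dh) = -10/((9/100)π·16²) = -125/(288π) m/min
The level is dropping at 125/(288π) ≈ 0.1382 m/min.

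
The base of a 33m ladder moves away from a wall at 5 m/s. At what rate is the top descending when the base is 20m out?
100√689/689 ≈ 3.81 m/s

x² + y² = 33²
2x·dx/dt + 2y·dy/dt = 0
dy/dt = -x/y · dx/dt = -20/√689 · 5 = -100√689/689 m/s
The top is descending at 100√689/689 ≈ 3.81 m/s.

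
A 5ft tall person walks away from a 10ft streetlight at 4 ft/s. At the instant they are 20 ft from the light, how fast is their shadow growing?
4 ft/s

By similar triangles: 10/(x+s) = 5/s
Solving: s = 5x/5
ds/dt = 5/5 · dx/dt = 1 · 4 = 4 ft/s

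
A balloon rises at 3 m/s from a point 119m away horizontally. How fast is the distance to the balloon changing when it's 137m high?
411√32930/32930 ≈ 2.265 m/s

z² = 119² + y²
z = √(119² + 137²) = √32930
dz/dt = y/z · dy/dt = 137/√32930 · 3 = 411√32930/32930 ≈ 2.265 m/s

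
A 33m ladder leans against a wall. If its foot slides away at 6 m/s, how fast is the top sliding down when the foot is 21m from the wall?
7√2/2 ≈ 4.95 m/s

x² + y² = 33²
2x·dx/dt + 2y·dy/dt = 0
dy/dt = -x/y · dx/dt = -21/(18√2) · 6 = -7√2/2 m/s
The top is descending at 7√2/2 ≈ 4.95 m/s.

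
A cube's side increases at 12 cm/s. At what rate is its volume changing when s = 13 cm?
6084 cm³/s

V = s³
dV/dt = 3s² · ds/dt = 3·13²·12 = 6084 cm³/s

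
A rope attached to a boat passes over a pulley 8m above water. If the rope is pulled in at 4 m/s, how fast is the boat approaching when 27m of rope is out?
108√665/665 ≈ 4.188 m/s

rope² = x² + 8²
x = √(27² - 8²) = √665
dx/dt = (rope/x) · d(rope)/dt = (27/√665) · (-4) = -108√665/665 m/s
The boat approaches at 108√665/665 ≈ 4.188 m/s.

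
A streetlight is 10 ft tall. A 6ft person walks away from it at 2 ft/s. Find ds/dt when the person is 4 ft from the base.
3 ft/s

By similar triangles: 10/(x+s) = 6/s
Solving: s = 6x/4
ds/dt = 6/4 · dx/dt = 3/2 · 2 = 3 ft/s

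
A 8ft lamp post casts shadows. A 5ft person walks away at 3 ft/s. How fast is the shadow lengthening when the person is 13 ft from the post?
5 ft/s

By similar triangles: 8/(x+s) = 5/s
Solving: s = 5x/3
ds/dt = 5/3 · dx/dt = 5/3 · 3 = 5 ft/s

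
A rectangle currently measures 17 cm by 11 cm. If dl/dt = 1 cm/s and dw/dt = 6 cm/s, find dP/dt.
14 cm/s

P = 2(l + w)
dP/dt = 2(dl/dt + dw/dt) = 2(1 + 6) = 14 cm/s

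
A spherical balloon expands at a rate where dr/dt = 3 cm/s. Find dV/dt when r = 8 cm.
768π cm³/s

V = (4/3)πr³
dV/dt = dV/dr · dr/dt = 4πr² · 3
At r = 8: dV/dt = 768π cm³/s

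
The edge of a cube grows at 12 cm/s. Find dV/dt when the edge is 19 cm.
12996 cm³/s

V = s³
dV/dt = 3s² · ds/dt = 3·19²·12 = 12996 cm³/s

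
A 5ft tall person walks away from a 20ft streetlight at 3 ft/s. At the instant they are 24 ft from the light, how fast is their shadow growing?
1 ft/s

By similar triangles: 20/(x+s) = 5/s
Solving: s = 5x/15
ds/dt = 5/15 · dx/dt = 1/3 · 3 = 1 ft/s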